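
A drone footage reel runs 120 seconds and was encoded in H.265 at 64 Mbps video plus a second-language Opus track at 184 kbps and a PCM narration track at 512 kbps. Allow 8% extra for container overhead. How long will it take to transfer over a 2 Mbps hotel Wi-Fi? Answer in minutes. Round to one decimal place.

Audio total: 184 + 512 = 696 kbps = 0.696 Mbps.
Total bitrate: 64.696 Mbps.
File: 64.696 Mbps × 120 s = 7763.5 Mb.
With 8% container overhead: ×1.08. → 8384.6 Mb.
At 2 Mbps: 8384.6 / 2 = 4192.3 s ≈ 69.9 minutes.

69.9 minutes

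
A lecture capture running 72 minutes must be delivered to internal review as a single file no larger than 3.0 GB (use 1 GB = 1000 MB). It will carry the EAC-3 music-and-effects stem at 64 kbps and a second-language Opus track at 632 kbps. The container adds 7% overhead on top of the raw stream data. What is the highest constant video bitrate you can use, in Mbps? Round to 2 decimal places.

4.50 Mbps

Budget: 3.0 GB = 24000.0 Mb.
Stream payload after overhead: 24000.0 / 1.07 = 22429.9 Mb.
72 min = 4320 s
Total bitrate budget: 22429.9 Mb / 4320 s = 5.192 Mbps.
Audio total: 64 + 632 = 696 kbps = 0.696 Mbps.
Video: 5.192 − 0.696 = 4.496 Mbps.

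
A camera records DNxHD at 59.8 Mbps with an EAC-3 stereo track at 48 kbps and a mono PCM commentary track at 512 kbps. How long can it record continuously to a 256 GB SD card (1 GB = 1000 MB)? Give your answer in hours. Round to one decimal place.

Audio total: 48 + 512 = 560 kbps = 0.560 Mbps.
Total bitrate: 59.8 + 0.560 = 60.360 Mbps.
Capacity: 256 GB = 2,048,000 Mb.
Recording time: 2,048,000 / 60.360 = 33,930 s ≈ 9.42 hours.

9.4 hours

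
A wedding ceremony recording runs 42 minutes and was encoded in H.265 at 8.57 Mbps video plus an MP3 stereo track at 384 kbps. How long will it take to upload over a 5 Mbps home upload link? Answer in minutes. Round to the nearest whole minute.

42 min = 2520 s
Audio: 384 kbps = 0.384 Mbps.
Total bitrate: 8.954 Mbps.
File: 8.954 Mbps × 2520 s = 22564.1 Mb.
At 5 Mbps: 22564.1 / 5 = 4512.8 s ≈ 75.2 minutes.

75 minutes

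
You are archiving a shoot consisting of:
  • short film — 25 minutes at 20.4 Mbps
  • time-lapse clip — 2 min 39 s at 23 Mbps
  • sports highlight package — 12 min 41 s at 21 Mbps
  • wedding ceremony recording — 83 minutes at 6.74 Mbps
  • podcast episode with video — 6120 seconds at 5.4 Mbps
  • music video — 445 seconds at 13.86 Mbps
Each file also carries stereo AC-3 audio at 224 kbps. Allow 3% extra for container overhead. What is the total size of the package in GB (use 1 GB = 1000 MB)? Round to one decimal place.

Audio: 224 kbps = 0.224 Mbps.
short film: 20.624 Mbps × 1500 s × 1.03 = 31864.1 Mb
time-lapse clip: 23.224 Mbps × 159 s × 1.03 = 3803.4 Mb
sports highlight package: 21.224 Mbps × 761 s × 1.03 = 16636.0 Mb
wedding ceremony recording: 6.964 Mbps × 4980 s × 1.03 = 35721.1 Mb
podcast episode with video: 5.624 Mbps × 6120 s × 1.03 = 35451.4 Mb
music video: 14.084 Mbps × 445 s × 1.03 = 6455.4 Mb
Total: 129931.5 Mb = 16241.4 MB.
= 16.24 GB.

16.2 GB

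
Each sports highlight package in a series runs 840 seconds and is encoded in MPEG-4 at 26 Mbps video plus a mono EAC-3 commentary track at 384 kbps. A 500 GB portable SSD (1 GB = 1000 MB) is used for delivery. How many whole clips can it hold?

Audio: 384 kbps = 0.384 Mbps.
Total bitrate: 26.384 Mbps.
Per item: 26.384 Mbps × 840 s = 22,163 Mb = 2,770 MB.
Capacity: 500 GB = 4,000,000 Mb; 180.48 items → 180 complete.

180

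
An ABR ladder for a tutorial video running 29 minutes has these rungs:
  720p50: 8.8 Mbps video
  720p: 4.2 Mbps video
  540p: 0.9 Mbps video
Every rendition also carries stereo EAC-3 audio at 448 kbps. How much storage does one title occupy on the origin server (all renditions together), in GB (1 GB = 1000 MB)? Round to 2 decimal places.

29 min = 1740 s
Audio: 448 kbps = 0.448 Mbps.
Sum of rendition bitrates: (8.8+0.448) + (4.2+0.448) + (0.9+0.448) = 15.244 Mbps.
× 1740 s = 26,525 Mb = 3,316 MB = 3.316 GB.

3.32 GB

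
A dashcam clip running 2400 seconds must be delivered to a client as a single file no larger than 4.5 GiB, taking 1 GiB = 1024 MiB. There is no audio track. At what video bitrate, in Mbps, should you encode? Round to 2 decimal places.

16.11 Mbps

Budget: 4.5 GiB = 38654.7 Mb.
Total bitrate budget: 38654.7 Mb / 2400 s = 16.106 Mbps.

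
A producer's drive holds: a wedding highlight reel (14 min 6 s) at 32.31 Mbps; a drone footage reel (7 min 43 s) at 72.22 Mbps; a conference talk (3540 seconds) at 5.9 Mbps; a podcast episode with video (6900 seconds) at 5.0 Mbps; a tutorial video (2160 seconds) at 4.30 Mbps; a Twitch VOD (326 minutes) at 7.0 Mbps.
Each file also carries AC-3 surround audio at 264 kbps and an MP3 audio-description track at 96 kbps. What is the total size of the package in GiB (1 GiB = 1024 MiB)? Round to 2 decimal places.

31.95 GiB

Audio total: 264 + 96 = 360 kbps = 0.360 Mbps.
wedding highlight reel: 32.670 Mbps × 846 s = 27638.8 Mb
drone footage reel: 72.580 Mbps × 463 s = 33604.5 Mb
conference talk: 6.260 Mbps × 3540 s = 22160.4 Mb
podcast episode with video: 5.360 Mbps × 6900 s = 36984.0 Mb
tutorial video: 4.660 Mbps × 2160 s = 10065.6 Mb
Twitch VOD: 7.360 Mbps × 19560 s = 143961.6 Mb
Total: 274415.0 Mb = 34301.9 MB.
= 31.95 GiB.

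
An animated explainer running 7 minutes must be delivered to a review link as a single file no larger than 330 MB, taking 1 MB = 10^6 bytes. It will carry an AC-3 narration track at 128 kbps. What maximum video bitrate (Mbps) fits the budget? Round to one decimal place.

6.2 Mbps

Budget: 330 MB = 2640.0 Mb.
7 min = 420 s
Total bitrate budget: 2640.0 Mb / 420 s = 6.286 Mbps.
Audio: 128 kbps = 0.128 Mbps.
Video: 6.286 − 0.128 = 6.158 Mbps.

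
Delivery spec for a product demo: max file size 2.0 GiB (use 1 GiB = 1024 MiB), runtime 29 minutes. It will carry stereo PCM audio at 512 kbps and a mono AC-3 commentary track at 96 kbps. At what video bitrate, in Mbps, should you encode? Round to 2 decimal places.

Budget: 2.0 GiB = 17179.9 Mb.
29 min = 1740 s
Total bitrate budget: 17179.9 Mb / 1740 s = 9.873 Mbps.
Audio total: 512 + 96 = 608 kbps = 0.608 Mbps.
Video: 9.873 − 0.608 = 9.265 Mbps.

9.27 Mbps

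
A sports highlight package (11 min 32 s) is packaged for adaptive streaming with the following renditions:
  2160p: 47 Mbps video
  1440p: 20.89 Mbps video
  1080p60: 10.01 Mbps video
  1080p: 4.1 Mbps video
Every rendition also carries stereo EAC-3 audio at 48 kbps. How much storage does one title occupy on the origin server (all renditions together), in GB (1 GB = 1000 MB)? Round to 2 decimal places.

11 min 32 s = 692 s
Audio: 48 kbps = 0.048 Mbps.
Sum of rendition bitrates: (47+0.048) + (20.89+0.048) + (10.01+0.048) + (4.1+0.048) = 82.192 Mbps.
× 692 s = 56,877 Mb = 7,110 MB = 7.110 GB.

7.11 GB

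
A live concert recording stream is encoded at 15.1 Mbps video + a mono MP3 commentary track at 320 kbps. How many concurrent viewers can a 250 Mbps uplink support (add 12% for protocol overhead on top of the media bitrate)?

14

Audio: 320 kbps = 0.320 Mbps.
Per-viewer media rate: 15.420 Mbps.
On the wire with 12% overhead: 17.270 Mbps.
250 Mbps = 250.0 Mbps; 250.0 / 17.270 = 14.48 → 14 viewers.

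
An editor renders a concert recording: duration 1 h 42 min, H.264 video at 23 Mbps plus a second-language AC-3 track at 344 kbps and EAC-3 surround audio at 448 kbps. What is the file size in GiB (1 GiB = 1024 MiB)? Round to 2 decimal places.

16.95 GiB

1 h 42 min = 102 min = 6120 s
Audio total: 344 + 448 = 792 kbps = 0.792 Mbps.
Total bitrate: 23 + 0.792 = 23.792 Mbps.
Stream data: 23.792 Mbps × 6120 s = 145607.0 Mb.
145,607 Mb = 18,200,880,000 bytes ÷ 1,073,741,824 = 16.95 GiB.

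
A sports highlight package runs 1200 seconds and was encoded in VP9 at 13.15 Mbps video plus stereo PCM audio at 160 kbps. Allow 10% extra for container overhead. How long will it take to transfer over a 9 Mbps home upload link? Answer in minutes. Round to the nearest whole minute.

33 minutes

Audio: 160 kbps = 0.160 Mbps.
Total bitrate: 13.310 Mbps.
File: 13.310 Mbps × 1200 s = 15972.0 Mb.
With 10% container overhead: ×1.10. → 17569.2 Mb.
At 9 Mbps: 17569.2 / 9 = 1952.1 s ≈ 32.5 minutes.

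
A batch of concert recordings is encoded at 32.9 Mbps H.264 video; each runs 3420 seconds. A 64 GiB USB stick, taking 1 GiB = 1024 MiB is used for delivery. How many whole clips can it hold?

4

Per item: 32.900 Mbps × 3420 s = 112,518 Mb = 14,065 MB.
Capacity: 64 GiB = 549,756 Mb; 4.89 items → 4 complete.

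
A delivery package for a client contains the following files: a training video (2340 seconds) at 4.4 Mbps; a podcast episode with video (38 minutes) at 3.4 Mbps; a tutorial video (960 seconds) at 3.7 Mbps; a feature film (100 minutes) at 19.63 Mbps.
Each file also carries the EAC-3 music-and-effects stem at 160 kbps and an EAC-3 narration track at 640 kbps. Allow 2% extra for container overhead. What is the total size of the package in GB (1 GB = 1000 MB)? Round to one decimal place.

Audio total: 160 + 640 = 800 kbps = 0.800 Mbps.
training video: 5.200 Mbps × 2340 s × 1.02 = 12411.4 Mb
podcast episode with video: 4.200 Mbps × 2280 s × 1.02 = 9767.5 Mb
tutorial video: 4.500 Mbps × 960 s × 1.02 = 4406.4 Mb
feature film: 20.430 Mbps × 6000 s × 1.02 = 125031.6 Mb
Total: 151616.9 Mb = 18952.1 MB.
= 18.95 GB.

19.0 GB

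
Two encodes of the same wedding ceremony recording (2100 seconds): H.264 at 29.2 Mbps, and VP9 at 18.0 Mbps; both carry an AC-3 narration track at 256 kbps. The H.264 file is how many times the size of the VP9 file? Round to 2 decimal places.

1.61

Audio: 256 kbps = 0.256 Mbps.
H.264: 29.456 Mbps × 2100 s = 61857.6 Mb = 7.732 GB.
VP9: 18.256 Mbps × 2100 s = 38337.6 Mb = 4.792 GB.
Ratio: 7.732 / 4.792 = 1.613.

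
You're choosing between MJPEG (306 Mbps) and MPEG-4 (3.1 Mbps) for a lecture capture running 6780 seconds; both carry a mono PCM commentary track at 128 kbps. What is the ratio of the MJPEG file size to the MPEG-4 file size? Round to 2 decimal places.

94.84

Audio: 128 kbps = 0.128 Mbps.
MJPEG: 306.128 Mbps × 6780 s = 2075547.8 Mb = 241.626 GiB.
MPEG-4: 3.228 Mbps × 6780 s = 21885.8 Mb = 2.548 GiB.
Ratio: 241.626 / 2.548 = 94.835.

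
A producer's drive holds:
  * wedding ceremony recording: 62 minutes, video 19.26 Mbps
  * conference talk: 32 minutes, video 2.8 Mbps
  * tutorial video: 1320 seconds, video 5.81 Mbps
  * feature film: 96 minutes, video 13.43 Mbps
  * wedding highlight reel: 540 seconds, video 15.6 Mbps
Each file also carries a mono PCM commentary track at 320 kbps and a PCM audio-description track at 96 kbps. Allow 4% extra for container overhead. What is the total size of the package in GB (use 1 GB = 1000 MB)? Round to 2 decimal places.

Audio total: 320 + 96 = 416 kbps = 0.416 Mbps.
wedding ceremony recording: 19.676 Mbps × 3720 s × 1.04 = 76122.5 Mb
conference talk: 3.216 Mbps × 1920 s × 1.04 = 6421.7 Mb
tutorial video: 6.226 Mbps × 1320 s × 1.04 = 8547.1 Mb
feature film: 13.846 Mbps × 5760 s × 1.04 = 82943.1 Mb
wedding highlight reel: 16.016 Mbps × 540 s × 1.04 = 8994.6 Mb
Total: 183028.9 Mb = 22878.6 MB.
= 22.88 GB.

22.88 GB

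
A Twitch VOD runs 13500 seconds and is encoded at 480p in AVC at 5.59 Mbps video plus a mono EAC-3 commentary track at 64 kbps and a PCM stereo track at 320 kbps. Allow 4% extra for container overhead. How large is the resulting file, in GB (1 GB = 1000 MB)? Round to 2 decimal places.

10.48 GB

Audio total: 64 + 320 = 384 kbps = 0.384 Mbps.
Total bitrate: 5.59 + 0.384 = 5.974 Mbps.
Stream data: 5.974 Mbps × 13500 s = 80649.0 Mb.
With 4% container overhead: ×1.04.
83,875 Mb ÷ 8 = 10,484 MB → 10.48 GB.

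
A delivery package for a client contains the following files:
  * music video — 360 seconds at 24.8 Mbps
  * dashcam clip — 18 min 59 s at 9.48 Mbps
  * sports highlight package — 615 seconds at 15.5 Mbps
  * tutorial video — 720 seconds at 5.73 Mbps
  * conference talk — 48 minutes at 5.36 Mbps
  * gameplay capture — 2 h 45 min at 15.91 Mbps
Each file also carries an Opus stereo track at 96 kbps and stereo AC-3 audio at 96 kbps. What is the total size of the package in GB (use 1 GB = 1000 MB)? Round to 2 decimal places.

26.17 GB

Audio total: 96 + 96 = 192 kbps = 0.192 Mbps.
music video: 24.992 Mbps × 360 s = 8997.1 Mb
dashcam clip: 9.672 Mbps × 1139 s = 11016.4 Mb
sports highlight package: 15.692 Mbps × 615 s = 9650.6 Mb
tutorial video: 5.922 Mbps × 720 s = 4263.8 Mb
conference talk: 5.552 Mbps × 2880 s = 15989.8 Mb
gameplay capture: 16.102 Mbps × 9900 s = 159409.8 Mb
Total: 209327.5 Mb = 26165.9 MB.
= 26.17 GB.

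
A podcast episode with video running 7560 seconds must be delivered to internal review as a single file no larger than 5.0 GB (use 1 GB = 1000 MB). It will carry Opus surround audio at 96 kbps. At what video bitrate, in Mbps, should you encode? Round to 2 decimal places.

Budget: 5.0 GB = 40000.0 Mb.
Total bitrate budget: 40000.0 Mb / 7560 s = 5.291 Mbps.
Audio: 96 kbps = 0.096 Mbps.
Video: 5.291 − 0.096 = 5.195 Mbps.

5.20 Mbps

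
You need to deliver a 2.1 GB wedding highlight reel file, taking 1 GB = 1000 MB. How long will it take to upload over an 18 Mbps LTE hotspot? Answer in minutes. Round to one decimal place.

File: 2.1 GB = 16800.0 Mb.
At 18 Mbps: 16800.0 / 18 = 933.3 s ≈ 15.6 minutes.

15.6 minutes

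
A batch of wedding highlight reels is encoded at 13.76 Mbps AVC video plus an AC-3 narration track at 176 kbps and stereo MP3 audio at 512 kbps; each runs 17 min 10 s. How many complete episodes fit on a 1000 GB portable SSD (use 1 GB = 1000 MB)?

17 min 10 s = 1030 s
Audio total: 176 + 512 = 688 kbps = 0.688 Mbps.
Total bitrate: 14.448 Mbps.
Per item: 14.448 Mbps × 1030 s = 14,881 Mb = 1,860 MB.
Capacity: 1000 GB = 8,000,000 Mb; 537.58 items → 537 complete.

537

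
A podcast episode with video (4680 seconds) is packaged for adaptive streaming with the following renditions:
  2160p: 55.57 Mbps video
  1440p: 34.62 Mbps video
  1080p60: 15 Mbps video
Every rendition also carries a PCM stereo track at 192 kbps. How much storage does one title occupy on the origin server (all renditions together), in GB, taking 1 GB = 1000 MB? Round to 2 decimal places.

Audio: 192 kbps = 0.192 Mbps.
Sum of rendition bitrates: (55.57+0.192) + (34.62+0.192) + (15+0.192) = 105.766 Mbps.
× 4680 s = 494,985 Mb = 61,873 MB = 61.87 GB.

61.87 GB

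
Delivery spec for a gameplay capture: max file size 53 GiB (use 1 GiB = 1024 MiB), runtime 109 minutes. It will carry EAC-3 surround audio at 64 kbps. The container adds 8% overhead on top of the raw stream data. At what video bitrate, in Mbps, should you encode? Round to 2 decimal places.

64.39 Mbps

Budget: 53 GiB = 455266.5 Mb.
Stream payload after overhead: 455266.5 / 1.08 = 421543.1 Mb.
109 min = 6540 s
Total bitrate budget: 421543.1 Mb / 6540 s = 64.456 Mbps.
Audio: 64 kbps = 0.064 Mbps.
Video: 64.456 − 0.064 = 64.392 Mbps.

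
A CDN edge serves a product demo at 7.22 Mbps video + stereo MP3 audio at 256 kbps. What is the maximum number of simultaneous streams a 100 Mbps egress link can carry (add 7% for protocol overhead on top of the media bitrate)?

12

Audio: 256 kbps = 0.256 Mbps.
Per-viewer media rate: 7.476 Mbps.
On the wire with 7% overhead: 7.999 Mbps.
100 Mbps = 100.0 Mbps; 100.0 / 7.999 = 12.50 → 12 viewers.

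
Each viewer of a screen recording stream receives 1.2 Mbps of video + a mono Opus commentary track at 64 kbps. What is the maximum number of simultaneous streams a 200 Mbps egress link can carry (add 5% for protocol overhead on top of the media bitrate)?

Audio: 64 kbps = 0.064 Mbps.
Per-viewer media rate: 1.264 Mbps.
On the wire with 5% overhead: 1.327 Mbps.
200 Mbps = 200.0 Mbps; 200.0 / 1.327 = 150.69 → 150 viewers.

150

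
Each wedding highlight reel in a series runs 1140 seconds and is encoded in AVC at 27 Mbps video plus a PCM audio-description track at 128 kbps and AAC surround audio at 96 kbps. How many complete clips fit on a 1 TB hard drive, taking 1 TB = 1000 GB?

257

Audio total: 128 + 96 = 224 kbps = 0.224 Mbps.
Total bitrate: 27.224 Mbps.
Per item: 27.224 Mbps × 1140 s = 31,035 Mb = 3,879 MB.
Capacity: 1 TB = 8,000,000 Mb; 257.77 items → 257 complete.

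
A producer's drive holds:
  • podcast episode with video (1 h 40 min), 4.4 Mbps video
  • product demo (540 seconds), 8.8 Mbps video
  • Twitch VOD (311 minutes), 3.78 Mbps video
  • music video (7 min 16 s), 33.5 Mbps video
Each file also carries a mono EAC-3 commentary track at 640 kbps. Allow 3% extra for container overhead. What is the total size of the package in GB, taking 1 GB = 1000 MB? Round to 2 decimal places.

Audio: 640 kbps = 0.640 Mbps.
podcast episode with video: 5.040 Mbps × 6000 s × 1.03 = 31147.2 Mb
product demo: 9.440 Mbps × 540 s × 1.03 = 5250.5 Mb
Twitch VOD: 4.420 Mbps × 18660 s × 1.03 = 84951.5 Mb
music video: 34.140 Mbps × 436 s × 1.03 = 15331.6 Mb
Total: 136680.8 Mb = 17085.1 MB.
= 17.09 GB.

17.09 GB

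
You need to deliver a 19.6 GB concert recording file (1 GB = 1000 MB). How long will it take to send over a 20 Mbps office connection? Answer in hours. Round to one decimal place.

2.2 hours

File: 19.6 GB = 156800.0 Mb.
At 20 Mbps: 156800.0 / 20 = 7840.0 s ≈ 2.18 hours.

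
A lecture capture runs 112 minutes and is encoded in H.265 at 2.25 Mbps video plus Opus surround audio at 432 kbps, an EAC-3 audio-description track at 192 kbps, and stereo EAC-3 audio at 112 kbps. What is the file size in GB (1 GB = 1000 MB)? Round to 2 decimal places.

112 min = 6720 s
Audio total: 432 + 192 + 112 = 736 kbps = 0.736 Mbps.
Total bitrate: 2.25 + 0.736 = 2.986 Mbps.
Stream data: 2.986 Mbps × 6720 s = 20065.9 Mb.
20,066 Mb ÷ 8 = 2,508 MB → 2.508 GB.

2.51 GB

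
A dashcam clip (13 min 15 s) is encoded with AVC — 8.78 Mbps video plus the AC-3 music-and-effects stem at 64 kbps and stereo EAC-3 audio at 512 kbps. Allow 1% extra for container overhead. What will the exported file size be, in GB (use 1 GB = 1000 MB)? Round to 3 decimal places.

0.939 GB

13 min 15 s = 795 s
Audio total: 64 + 512 = 576 kbps = 0.576 Mbps.
Total bitrate: 8.78 + 0.576 = 9.356 Mbps.
Stream data: 9.356 Mbps × 795 s = 7438.0 Mb.
With 1% container overhead: ×1.01.
7,512 Mb ÷ 8 = 939.1 MB → 0.9391 GB.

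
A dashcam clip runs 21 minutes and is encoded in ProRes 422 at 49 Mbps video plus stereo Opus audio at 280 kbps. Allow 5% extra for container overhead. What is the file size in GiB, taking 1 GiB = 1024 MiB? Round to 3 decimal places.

21 min = 1260 s
Audio: 280 kbps = 0.280 Mbps.
Total bitrate: 49 + 0.280 = 49.280 Mbps.
Stream data: 49.280 Mbps × 1260 s = 62092.8 Mb.
With 5% container overhead: ×1.05.
65,197 Mb = 8,149,680,000 bytes ÷ 1,073,741,824 = 7.590 GiB.

7.590 GiB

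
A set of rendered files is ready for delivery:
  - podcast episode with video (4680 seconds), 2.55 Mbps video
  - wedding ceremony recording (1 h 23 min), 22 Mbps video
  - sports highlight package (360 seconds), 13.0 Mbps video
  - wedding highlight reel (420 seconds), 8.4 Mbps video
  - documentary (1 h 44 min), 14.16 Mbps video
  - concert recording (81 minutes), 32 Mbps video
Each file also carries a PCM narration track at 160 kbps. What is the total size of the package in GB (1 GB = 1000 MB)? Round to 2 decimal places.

47.13 GB

Audio: 160 kbps = 0.160 Mbps.
podcast episode with video: 2.710 Mbps × 4680 s = 12682.8 Mb
wedding ceremony recording: 22.160 Mbps × 4980 s = 110356.8 Mb
sports highlight package: 13.160 Mbps × 360 s = 4737.6 Mb
wedding highlight reel: 8.560 Mbps × 420 s = 3595.2 Mb
documentary: 14.320 Mbps × 6240 s = 89356.8 Mb
concert recording: 32.160 Mbps × 4860 s = 156297.6 Mb
Total: 377026.8 Mb = 47128.3 MB.
= 47.13 GB.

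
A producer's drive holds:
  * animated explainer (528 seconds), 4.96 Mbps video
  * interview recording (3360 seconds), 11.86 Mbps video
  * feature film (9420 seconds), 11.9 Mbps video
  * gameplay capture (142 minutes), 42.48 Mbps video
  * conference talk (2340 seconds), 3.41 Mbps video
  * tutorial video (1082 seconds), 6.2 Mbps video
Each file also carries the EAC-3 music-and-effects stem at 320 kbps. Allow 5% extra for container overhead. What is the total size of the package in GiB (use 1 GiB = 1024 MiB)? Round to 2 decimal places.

Audio: 320 kbps = 0.320 Mbps.
animated explainer: 5.280 Mbps × 528 s × 1.05 = 2927.2 Mb
interview recording: 12.180 Mbps × 3360 s × 1.05 = 42971.0 Mb
feature film: 12.220 Mbps × 9420 s × 1.05 = 120868.0 Mb
gameplay capture: 42.800 Mbps × 8520 s × 1.05 = 382888.8 Mb
conference talk: 3.730 Mbps × 2340 s × 1.05 = 9164.6 Mb
tutorial video: 6.520 Mbps × 1082 s × 1.05 = 7407.4 Mb
Total: 566227.1 Mb = 70778.4 MB.
= 65.92 GiB.

65.92 GiB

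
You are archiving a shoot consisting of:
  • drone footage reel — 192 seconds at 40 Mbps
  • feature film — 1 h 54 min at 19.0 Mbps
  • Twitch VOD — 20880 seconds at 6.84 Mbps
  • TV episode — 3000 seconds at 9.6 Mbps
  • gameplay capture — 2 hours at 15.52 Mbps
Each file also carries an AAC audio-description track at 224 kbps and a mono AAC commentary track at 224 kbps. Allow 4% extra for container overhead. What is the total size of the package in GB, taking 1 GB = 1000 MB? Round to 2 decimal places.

56.95 GB

Audio total: 224 + 224 = 448 kbps = 0.448 Mbps.
drone footage reel: 40.448 Mbps × 192 s × 1.04 = 8076.7 Mb
feature film: 19.448 Mbps × 6840 s × 1.04 = 138345.3 Mb
Twitch VOD: 7.288 Mbps × 20880 s × 1.04 = 158260.4 Mb
TV episode: 10.048 Mbps × 3000 s × 1.04 = 31349.8 Mb
gameplay capture: 15.968 Mbps × 7200 s × 1.04 = 119568.4 Mb
Total: 455600.5 Mb = 56950.1 MB.
= 56.95 GB.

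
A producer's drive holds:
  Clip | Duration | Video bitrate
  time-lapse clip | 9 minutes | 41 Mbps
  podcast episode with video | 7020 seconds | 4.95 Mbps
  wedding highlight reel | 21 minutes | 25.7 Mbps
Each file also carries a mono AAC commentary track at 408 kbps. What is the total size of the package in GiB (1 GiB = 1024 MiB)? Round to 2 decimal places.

10.81 GiB

Audio: 408 kbps = 0.408 Mbps.
time-lapse clip: 41.408 Mbps × 540 s = 22360.3 Mb
podcast episode with video: 5.358 Mbps × 7020 s = 37613.2 Mb
wedding highlight reel: 26.108 Mbps × 1260 s = 32896.1 Mb
Total: 92869.6 Mb = 11608.7 MB.
= 10.81 GiB.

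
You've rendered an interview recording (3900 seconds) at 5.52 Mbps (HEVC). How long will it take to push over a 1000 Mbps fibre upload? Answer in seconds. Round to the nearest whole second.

22 seconds

File: 5.520 Mbps × 3900 s = 21528.0 Mb.
At 1000 Mbps: 21528.0 / 1000 = 21.5 s ≈ 21.5 seconds.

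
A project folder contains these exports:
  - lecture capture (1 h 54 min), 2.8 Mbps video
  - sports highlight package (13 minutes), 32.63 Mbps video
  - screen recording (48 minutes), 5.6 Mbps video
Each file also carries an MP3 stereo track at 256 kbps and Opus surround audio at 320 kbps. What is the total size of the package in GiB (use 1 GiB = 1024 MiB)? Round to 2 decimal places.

Audio total: 256 + 320 = 576 kbps = 0.576 Mbps.
lecture capture: 3.376 Mbps × 6840 s = 23091.8 Mb
sports highlight package: 33.206 Mbps × 780 s = 25900.7 Mb
screen recording: 6.176 Mbps × 2880 s = 17786.9 Mb
Total: 66779.4 Mb = 8347.4 MB.
= 7.774 GiB.

7.77 GiB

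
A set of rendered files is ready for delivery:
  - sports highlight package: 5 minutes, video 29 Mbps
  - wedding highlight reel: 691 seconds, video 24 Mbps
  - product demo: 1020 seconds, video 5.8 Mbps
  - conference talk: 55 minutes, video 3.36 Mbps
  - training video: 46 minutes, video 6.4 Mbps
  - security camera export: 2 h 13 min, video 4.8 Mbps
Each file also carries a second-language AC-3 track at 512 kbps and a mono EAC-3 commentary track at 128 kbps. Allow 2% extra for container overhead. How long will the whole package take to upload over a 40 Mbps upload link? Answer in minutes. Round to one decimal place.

Audio total: 512 + 128 = 640 kbps = 0.640 Mbps.
sports highlight package: 29.640 Mbps × 300 s × 1.02 = 9069.8 Mb
wedding highlight reel: 24.640 Mbps × 691 s × 1.02 = 17366.8 Mb
product demo: 6.440 Mbps × 1020 s × 1.02 = 6700.2 Mb
conference talk: 4.000 Mbps × 3300 s × 1.02 = 13464.0 Mb
training video: 7.040 Mbps × 2760 s × 1.02 = 19819.0 Mb
security camera export: 5.440 Mbps × 7980 s × 1.02 = 44279.4 Mb
Total: 110699.2 Mb = 13837.4 MB.
At 40 Mbps: 110699.2 / 40 = 2767 s ≈ 46.1 minutes.

46.1 minutes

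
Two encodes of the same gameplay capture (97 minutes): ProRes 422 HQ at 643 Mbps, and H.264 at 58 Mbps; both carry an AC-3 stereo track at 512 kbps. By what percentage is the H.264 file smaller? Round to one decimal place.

90.9%

97 min = 5820 s
Audio: 512 kbps = 0.512 Mbps.
ProRes 422 HQ: 643.512 Mbps × 5820 s = 3745239.8 Mb = 436.003 GiB.
H.264: 58.512 Mbps × 5820 s = 340539.8 Mb = 39.644 GiB.
Reduction: (1 − 39.644/436.003) × 100 = 90.91%.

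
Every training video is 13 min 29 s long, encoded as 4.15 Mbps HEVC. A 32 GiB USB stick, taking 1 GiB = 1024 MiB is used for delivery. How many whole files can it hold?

81

13 min 29 s = 809 s
Per item: 4.150 Mbps × 809 s = 3,357 Mb = 419.7 MB.
Capacity: 32 GiB = 274,878 Mb; 81.87 items → 81 complete.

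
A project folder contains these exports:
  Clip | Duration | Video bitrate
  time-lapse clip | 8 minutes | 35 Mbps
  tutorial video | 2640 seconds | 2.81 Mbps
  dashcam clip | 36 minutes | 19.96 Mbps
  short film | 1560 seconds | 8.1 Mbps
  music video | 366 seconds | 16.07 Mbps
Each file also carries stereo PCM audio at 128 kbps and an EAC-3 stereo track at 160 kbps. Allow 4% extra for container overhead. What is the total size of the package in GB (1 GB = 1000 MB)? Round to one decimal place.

Audio total: 128 + 160 = 288 kbps = 0.288 Mbps.
time-lapse clip: 35.288 Mbps × 480 s × 1.04 = 17615.8 Mb
tutorial video: 3.098 Mbps × 2640 s × 1.04 = 8505.9 Mb
dashcam clip: 20.248 Mbps × 2160 s × 1.04 = 45485.1 Mb
short film: 8.388 Mbps × 1560 s × 1.04 = 13608.7 Mb
music video: 16.358 Mbps × 366 s × 1.04 = 6226.5 Mb
Total: 91441.9 Mb = 11430.2 MB.
= 11.43 GB.

11.4 GB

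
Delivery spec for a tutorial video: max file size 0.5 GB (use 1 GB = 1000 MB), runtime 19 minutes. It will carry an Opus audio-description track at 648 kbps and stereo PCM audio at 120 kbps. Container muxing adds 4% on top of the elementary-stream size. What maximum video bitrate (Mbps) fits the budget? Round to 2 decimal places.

2.61 Mbps

Budget: 0.5 GB = 4000.0 Mb.
Stream payload after overhead: 4000.0 / 1.04 = 3846.2 Mb.
19 min = 1140 s
Total bitrate budget: 3846.2 Mb / 1140 s = 3.374 Mbps.
Audio total: 648 + 120 = 768 kbps = 0.768 Mbps.
Video: 3.374 − 0.768 = 2.606 Mbps.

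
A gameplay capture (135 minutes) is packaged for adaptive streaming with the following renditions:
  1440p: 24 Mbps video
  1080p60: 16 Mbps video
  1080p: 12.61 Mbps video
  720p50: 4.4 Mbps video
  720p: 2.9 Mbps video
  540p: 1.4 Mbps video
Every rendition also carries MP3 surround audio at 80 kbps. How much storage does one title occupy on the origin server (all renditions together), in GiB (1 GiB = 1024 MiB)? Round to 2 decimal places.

135 min = 8100 s
Audio: 80 kbps = 0.080 Mbps.
Sum of rendition bitrates: (24+0.080) + (16+0.080) + (12.61+0.080) + (4.4+0.080) + (2.9+0.080) + (1.4+0.080) = 61.790 Mbps.
× 8100 s = 500,499 Mb = 62,562 MB = 58.27 GiB.

58.27 GiB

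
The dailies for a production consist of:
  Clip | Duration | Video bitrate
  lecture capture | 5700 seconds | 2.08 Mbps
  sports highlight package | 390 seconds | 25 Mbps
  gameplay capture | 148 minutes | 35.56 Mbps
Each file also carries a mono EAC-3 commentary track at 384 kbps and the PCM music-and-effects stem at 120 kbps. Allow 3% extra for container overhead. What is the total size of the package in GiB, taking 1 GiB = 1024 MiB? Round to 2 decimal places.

41.36 GiB

Audio total: 384 + 120 = 504 kbps = 0.504 Mbps.
lecture capture: 2.584 Mbps × 5700 s × 1.03 = 15170.7 Mb
sports highlight package: 25.504 Mbps × 390 s × 1.03 = 10245.0 Mb
gameplay capture: 36.064 Mbps × 8880 s × 1.03 = 329855.8 Mb
Total: 355271.4 Mb = 44408.9 MB.
= 41.36 GiB.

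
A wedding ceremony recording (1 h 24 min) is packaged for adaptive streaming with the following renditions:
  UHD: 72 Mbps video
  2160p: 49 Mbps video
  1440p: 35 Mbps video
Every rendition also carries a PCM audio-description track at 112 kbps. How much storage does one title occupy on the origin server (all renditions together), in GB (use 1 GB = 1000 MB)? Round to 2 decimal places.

1 h 24 min = 84 min = 5040 s
Audio: 112 kbps = 0.112 Mbps.
Sum of rendition bitrates: (72+0.112) + (49+0.112) + (35+0.112) = 156.336 Mbps.
× 5040 s = 787,933 Mb = 98,492 MB = 98.49 GB.

98.49 GB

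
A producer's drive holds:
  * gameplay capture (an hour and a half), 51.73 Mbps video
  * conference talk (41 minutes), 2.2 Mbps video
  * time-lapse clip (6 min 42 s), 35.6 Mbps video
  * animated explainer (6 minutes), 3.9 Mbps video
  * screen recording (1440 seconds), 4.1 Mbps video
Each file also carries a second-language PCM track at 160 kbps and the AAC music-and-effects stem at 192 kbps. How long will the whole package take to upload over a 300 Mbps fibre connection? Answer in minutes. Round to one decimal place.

Audio total: 160 + 192 = 352 kbps = 0.352 Mbps.
gameplay capture: 52.082 Mbps × 5400 s = 281242.8 Mb
conference talk: 2.552 Mbps × 2460 s = 6277.9 Mb
time-lapse clip: 35.952 Mbps × 402 s = 14452.7 Mb
animated explainer: 4.252 Mbps × 360 s = 1530.7 Mb
screen recording: 4.452 Mbps × 1440 s = 6410.9 Mb
Total: 309915.0 Mb = 38739.4 MB.
At 300 Mbps: 309915.0 / 300 = 1033 s ≈ 17.2 minutes.

17.2 minutes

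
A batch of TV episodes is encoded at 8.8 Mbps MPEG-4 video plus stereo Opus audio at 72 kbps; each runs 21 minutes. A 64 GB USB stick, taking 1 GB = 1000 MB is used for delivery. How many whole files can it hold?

21 min = 1260 s
Audio: 72 kbps = 0.072 Mbps.
Total bitrate: 8.872 Mbps.
Per item: 8.872 Mbps × 1260 s = 11,179 Mb = 1,397 MB.
Capacity: 64 GB = 512,000 Mb; 45.80 items → 45 complete.

45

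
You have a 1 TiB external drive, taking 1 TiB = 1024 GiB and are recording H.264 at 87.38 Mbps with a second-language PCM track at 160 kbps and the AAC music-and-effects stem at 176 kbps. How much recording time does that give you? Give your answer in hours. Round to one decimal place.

Audio total: 160 + 176 = 336 kbps = 0.336 Mbps.
Total bitrate: 87.38 + 0.336 = 87.716 Mbps.
Capacity: 1 TiB = 8,796,093 Mb.
Recording time: 8,796,093 / 87.716 = 100,279 s ≈ 27.9 hours.

27.9 hours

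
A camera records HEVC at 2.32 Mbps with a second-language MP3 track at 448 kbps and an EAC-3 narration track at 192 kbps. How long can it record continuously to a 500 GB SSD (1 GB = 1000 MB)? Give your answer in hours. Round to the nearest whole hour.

375 hours

Audio total: 448 + 192 = 640 kbps = 0.640 Mbps.
Total bitrate: 2.32 + 0.640 = 2.960 Mbps.
Capacity: 500 GB = 4,000,000 Mb.
Recording time: 4,000,000 / 2.960 = 1,351,351 s ≈ 375 hours.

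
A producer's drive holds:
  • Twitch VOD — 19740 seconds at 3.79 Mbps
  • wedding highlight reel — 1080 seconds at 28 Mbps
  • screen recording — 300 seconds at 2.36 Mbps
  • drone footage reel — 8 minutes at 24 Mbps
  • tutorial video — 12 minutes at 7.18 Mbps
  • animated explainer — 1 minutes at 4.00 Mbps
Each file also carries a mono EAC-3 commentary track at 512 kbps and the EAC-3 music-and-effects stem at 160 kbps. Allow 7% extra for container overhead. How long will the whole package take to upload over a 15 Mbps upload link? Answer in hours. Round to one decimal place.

Audio total: 512 + 160 = 672 kbps = 0.672 Mbps.
Twitch VOD: 4.462 Mbps × 19740 s × 1.07 = 94245.5 Mb
wedding highlight reel: 28.672 Mbps × 1080 s × 1.07 = 33133.4 Mb
screen recording: 3.032 Mbps × 300 s × 1.07 = 973.3 Mb
drone footage reel: 24.672 Mbps × 480 s × 1.07 = 12671.5 Mb
tutorial video: 7.852 Mbps × 720 s × 1.07 = 6049.2 Mb
animated explainer: 4.672 Mbps × 60 s × 1.07 = 299.9 Mb
Total: 147372.8 Mb = 18421.6 MB.
At 15 Mbps: 147372.8 / 15 = 9825 s ≈ 2.73 hours.

2.7 hours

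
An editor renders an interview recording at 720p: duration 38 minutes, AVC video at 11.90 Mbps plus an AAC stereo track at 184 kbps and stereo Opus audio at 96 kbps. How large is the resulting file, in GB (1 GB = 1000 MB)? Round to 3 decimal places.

38 min = 2280 s
Audio total: 184 + 96 = 280 kbps = 0.280 Mbps.
Total bitrate: 11.90 + 0.280 = 12.180 Mbps.
Stream data: 12.180 Mbps × 2280 s = 27770.4 Mb.
27,770 Mb ÷ 8 = 3,471 MB → 3.471 GB.

3.471 GB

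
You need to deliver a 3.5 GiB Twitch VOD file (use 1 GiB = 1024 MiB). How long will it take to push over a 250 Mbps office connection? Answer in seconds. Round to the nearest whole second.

120 seconds

File: 3.5 GiB = 30064.8 Mb.
At 250 Mbps: 30064.8 / 250 = 120.3 s ≈ 120 seconds.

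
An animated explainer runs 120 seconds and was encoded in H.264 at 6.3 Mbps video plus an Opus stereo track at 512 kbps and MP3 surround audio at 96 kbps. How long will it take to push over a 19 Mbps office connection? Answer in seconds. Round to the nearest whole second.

Audio total: 512 + 96 = 608 kbps = 0.608 Mbps.
Total bitrate: 6.908 Mbps.
File: 6.908 Mbps × 120 s = 829.0 Mb.
At 19 Mbps: 829.0 / 19 = 43.6 s ≈ 43.6 seconds.

44 seconds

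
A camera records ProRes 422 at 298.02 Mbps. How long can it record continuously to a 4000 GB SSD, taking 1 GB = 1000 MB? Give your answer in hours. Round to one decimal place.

Capacity: 4000 GB = 32,000,000 Mb.
Recording time: 32,000,000 / 298.020 = 107,375 s ≈ 29.8 hours.

29.8 hours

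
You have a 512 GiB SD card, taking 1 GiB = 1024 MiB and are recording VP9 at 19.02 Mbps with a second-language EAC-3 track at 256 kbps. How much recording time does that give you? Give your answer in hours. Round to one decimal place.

Audio: 256 kbps = 0.256 Mbps.
Total bitrate: 19.02 + 0.256 = 19.276 Mbps.
Capacity: 512 GiB = 4,398,047 Mb.
Recording time: 4,398,047 / 19.276 = 228,162 s ≈ 63.4 hours.

63.4 hours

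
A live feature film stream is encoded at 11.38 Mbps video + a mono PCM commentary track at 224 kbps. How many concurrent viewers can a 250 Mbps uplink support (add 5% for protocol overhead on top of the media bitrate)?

20

Audio: 224 kbps = 0.224 Mbps.
Per-viewer media rate: 11.604 Mbps.
On the wire with 5% overhead: 12.184 Mbps.
250 Mbps = 250.0 Mbps; 250.0 / 12.184 = 20.52 → 20 viewers.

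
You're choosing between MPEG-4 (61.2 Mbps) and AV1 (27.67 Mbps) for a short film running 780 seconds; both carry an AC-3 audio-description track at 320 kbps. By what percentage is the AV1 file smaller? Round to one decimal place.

54.5%

Audio: 320 kbps = 0.320 Mbps.
MPEG-4: 61.520 Mbps × 780 s = 47985.6 Mb = 5.998 GB.
AV1: 27.990 Mbps × 780 s = 21832.2 Mb = 2.729 GB.
Reduction: (1 − 2.729/5.998) × 100 = 54.50%.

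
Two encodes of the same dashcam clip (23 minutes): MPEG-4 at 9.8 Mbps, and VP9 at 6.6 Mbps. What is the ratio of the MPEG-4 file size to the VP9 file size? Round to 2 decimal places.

23 min = 1380 s
MPEG-4: 9.800 Mbps × 1380 s = 13524.0 Mb = 1.574 GiB.
VP9: 6.600 Mbps × 1380 s = 9108.0 Mb = 1.060 GiB.
Ratio: 1.574 / 1.060 = 1.485.

1.48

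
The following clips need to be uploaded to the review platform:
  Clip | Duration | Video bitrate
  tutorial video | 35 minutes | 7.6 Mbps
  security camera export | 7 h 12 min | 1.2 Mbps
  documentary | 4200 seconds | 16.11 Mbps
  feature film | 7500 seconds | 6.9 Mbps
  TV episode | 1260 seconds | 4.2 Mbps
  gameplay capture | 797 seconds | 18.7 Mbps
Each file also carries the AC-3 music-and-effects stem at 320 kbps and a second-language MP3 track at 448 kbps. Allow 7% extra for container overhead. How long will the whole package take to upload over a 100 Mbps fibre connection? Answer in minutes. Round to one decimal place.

39.0 minutes

Audio total: 320 + 448 = 768 kbps = 0.768 Mbps.
tutorial video: 8.368 Mbps × 2100 s × 1.07 = 18802.9 Mb
security camera export: 1.968 Mbps × 25920 s × 1.07 = 54581.3 Mb
documentary: 16.878 Mbps × 4200 s × 1.07 = 75849.7 Mb
feature film: 7.668 Mbps × 7500 s × 1.07 = 61535.7 Mb
TV episode: 4.968 Mbps × 1260 s × 1.07 = 6697.9 Mb
gameplay capture: 19.468 Mbps × 797 s × 1.07 = 16602.1 Mb
Total: 234069.6 Mb = 29258.7 MB.
At 100 Mbps: 234069.6 / 100 = 2341 s ≈ 39 minutes.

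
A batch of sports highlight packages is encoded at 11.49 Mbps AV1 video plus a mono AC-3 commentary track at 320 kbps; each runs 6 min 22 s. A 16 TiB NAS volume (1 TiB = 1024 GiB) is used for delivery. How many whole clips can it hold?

6 min 22 s = 382 s
Audio: 320 kbps = 0.320 Mbps.
Total bitrate: 11.810 Mbps.
Per item: 11.810 Mbps × 382 s = 4,511 Mb = 563.9 MB.
Capacity: 16 TiB = 140,737,488 Mb; 31195.83 items → 31195 complete.

31195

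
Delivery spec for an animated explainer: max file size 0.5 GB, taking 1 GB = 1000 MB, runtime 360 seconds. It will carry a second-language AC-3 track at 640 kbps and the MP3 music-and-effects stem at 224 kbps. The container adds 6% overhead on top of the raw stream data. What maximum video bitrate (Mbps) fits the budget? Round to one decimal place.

9.6 Mbps

Budget: 0.5 GB = 4000.0 Mb.
Stream payload after overhead: 4000.0 / 1.06 = 3773.6 Mb.
Total bitrate budget: 3773.6 Mb / 360 s = 10.482 Mbps.
Audio total: 640 + 224 = 864 kbps = 0.864 Mbps.
Video: 10.482 − 0.864 = 9.618 Mbps.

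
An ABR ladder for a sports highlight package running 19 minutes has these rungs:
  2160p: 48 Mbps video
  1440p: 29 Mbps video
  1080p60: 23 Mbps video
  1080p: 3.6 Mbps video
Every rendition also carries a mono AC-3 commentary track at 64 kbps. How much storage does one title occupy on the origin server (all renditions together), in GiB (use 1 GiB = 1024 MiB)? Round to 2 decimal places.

13.78 GiB

19 min = 1140 s
Audio: 64 kbps = 0.064 Mbps.
Sum of rendition bitrates: (48+0.064) + (29+0.064) + (23+0.064) + (3.6+0.064) = 103.856 Mbps.
× 1140 s = 118,396 Mb = 14,799 MB = 13.78 GiB.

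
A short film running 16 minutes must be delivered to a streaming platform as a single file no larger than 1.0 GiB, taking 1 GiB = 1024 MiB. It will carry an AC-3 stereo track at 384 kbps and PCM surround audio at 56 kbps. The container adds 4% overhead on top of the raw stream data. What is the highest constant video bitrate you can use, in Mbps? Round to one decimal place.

8.2 Mbps

Budget: 1.0 GiB = 8589.9 Mb.
Stream payload after overhead: 8589.9 / 1.04 = 8259.6 Mb.
16 min = 960 s
Total bitrate budget: 8259.6 Mb / 960 s = 8.604 Mbps.
Audio total: 384 + 56 = 440 kbps = 0.440 Mbps.
Video: 8.604 − 0.440 = 8.164 Mbps.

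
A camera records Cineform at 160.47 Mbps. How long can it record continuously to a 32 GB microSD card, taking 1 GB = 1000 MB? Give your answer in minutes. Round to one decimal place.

26.6 minutes

Capacity: 32 GB = 256,000 Mb.
Recording time: 256,000 / 160.470 = 1,595 s ≈ 26.6 minutes.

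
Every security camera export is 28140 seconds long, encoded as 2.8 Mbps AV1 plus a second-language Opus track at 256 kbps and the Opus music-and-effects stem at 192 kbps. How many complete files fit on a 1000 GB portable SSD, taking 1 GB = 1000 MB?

87

Audio total: 256 + 192 = 448 kbps = 0.448 Mbps.
Total bitrate: 3.248 Mbps.
Per item: 3.248 Mbps × 28140 s = 91,399 Mb = 11,425 MB.
Capacity: 1000 GB = 8,000,000 Mb; 87.53 items → 87 complete.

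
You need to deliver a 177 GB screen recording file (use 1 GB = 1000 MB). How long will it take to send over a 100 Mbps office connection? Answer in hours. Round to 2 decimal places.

3.93 hours

File: 177 GB = 1416000.0 Mb.
At 100 Mbps: 1416000.0 / 100 = 14160.0 s ≈ 3.93 hours.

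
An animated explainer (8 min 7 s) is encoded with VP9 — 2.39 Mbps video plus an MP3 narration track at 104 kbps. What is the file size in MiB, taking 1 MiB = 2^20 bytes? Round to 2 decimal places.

8 min 7 s = 487 s
Audio: 104 kbps = 0.104 Mbps.
Total bitrate: 2.39 + 0.104 = 2.494 Mbps.
Stream data: 2.494 Mbps × 487 s = 1214.6 Mb.
1,215 Mb = 151,822,250 bytes ÷ 1,048,576 = 144.8 MiB.

144.79 MiB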